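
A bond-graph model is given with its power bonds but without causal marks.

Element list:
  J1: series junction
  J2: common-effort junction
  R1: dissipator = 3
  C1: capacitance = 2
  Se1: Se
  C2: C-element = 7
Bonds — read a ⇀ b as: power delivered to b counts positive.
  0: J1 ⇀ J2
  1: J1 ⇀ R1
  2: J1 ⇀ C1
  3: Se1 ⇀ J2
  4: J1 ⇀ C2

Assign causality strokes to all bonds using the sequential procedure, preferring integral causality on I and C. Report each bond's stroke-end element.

#3 stroke→J2  (Se1 (Se) sets effort on bond)
#0 stroke→J1  (0-jn J2 has e-setter on 3)
#2 stroke→J1  (prefer integral on C1)
#4 stroke→J1  (C2 outputs effort q/C2)
#1 stroke→R1  (J1: last free bond brings flow in)

bond 0 |J1
bond 1 |R1
bond 2 |J1
bond 3 |J2
bond 4 |J1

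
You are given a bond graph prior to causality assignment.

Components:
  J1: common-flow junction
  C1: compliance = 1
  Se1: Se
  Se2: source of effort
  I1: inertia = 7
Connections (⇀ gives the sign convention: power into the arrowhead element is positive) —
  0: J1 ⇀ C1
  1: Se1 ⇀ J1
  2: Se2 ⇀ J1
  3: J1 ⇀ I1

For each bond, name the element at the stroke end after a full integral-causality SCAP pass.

#0 →J1
#1 →J1
#2 →J1
#3 →I1

b1 stroke→J1  (Se1 (Se) sets effort on bond)
b2 stroke→J1  (Se2: effort source, stroke at far end)
b0 stroke→J1  (prefer integral on C1)
b3 stroke→I1  (only one flow-in slot at J1)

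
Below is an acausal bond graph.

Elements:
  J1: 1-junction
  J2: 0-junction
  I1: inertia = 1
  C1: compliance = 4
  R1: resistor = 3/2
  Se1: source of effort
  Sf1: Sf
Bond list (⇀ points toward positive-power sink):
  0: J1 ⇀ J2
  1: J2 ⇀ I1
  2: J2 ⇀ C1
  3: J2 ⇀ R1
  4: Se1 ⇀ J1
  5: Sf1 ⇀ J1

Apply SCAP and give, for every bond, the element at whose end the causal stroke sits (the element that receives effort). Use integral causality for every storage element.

#4 →J1  (source Se1 imposes e)
#5 →Sf1  (source Sf1 imposes f)
#0 →J1  (J1: bond 5 brought flow, rest push out)
#1 →I1  (I1: I, integral causality)
#2 →J2  (C1: C, integral causality)
#3 →R1  (common-e at J2 fixed by 2)

#0 →J1
#1 →I1
#2 →J2
#3 →R1
#4 →J1
#5 →Sf1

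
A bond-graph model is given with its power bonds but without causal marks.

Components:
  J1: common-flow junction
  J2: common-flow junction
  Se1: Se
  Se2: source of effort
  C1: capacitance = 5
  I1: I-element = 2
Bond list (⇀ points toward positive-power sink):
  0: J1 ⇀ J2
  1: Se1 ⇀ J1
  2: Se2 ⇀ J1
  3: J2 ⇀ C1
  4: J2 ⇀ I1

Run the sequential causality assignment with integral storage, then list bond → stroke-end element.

#1 stroke at J1  (Se1 fixes effort; stroke away)
#2 stroke at J1  (Se2: effort source, stroke at far end)
#0 stroke at J2  (J1: last free bond brings flow in)
#3 stroke at J2  (C1 integral (e out))
#4 stroke at I1  (J2: last free bond brings flow in)

#0 stroke at J2
#1 stroke at J1
#2 stroke at J1
#3 stroke at J2
#4 stroke at I1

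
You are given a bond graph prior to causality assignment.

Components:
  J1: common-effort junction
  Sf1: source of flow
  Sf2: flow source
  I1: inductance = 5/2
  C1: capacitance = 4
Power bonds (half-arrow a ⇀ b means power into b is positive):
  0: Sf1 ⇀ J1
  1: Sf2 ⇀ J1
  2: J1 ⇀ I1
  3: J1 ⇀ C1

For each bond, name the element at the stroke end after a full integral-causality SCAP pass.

b0 stroke→Sf1
b1 stroke→Sf2
b2 stroke→I1
b3 stroke→J1

b0 |Sf1  (Sf1 fixes flow; stroke at Sf1)
b1 |Sf2  (Sf2 fixes flow; stroke at Sf2)
b2 |I1  (prefer integral on I1)
b3 |J1  (J1 needs exactly one e-in)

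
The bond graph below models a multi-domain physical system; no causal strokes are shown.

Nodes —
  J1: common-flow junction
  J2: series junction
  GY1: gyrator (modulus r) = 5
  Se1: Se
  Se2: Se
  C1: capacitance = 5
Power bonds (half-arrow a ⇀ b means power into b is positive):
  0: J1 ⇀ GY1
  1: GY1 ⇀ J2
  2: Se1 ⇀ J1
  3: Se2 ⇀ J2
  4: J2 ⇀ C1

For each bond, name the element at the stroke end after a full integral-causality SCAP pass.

β0 →GY1
β1 →GY1
β2 →J1
β3 →J2
β4 →J2

#2 stroke at J1  (Se1 (Se) sets effort on bond)
#3 stroke at J2  (Se2: effort source, stroke at far end)
#0 stroke at GY1  (closing 1-jn rule on J1)
#1 stroke at GY1  (GY GY1: same side as bond 0)
#4 stroke at J2  (common-f at J2 fixed by 1)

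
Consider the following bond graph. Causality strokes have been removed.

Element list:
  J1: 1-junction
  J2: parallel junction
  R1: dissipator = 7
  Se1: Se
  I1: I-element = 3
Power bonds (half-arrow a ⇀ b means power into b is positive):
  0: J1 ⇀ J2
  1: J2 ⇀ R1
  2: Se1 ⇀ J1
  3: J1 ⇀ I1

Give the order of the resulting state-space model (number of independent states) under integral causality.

1  (I1 all integral)

b2 stroke→J1  (Se1: effort source, stroke at far end)
b3 stroke→I1  (I1 integral (f out))
b0 stroke→J1  (J1 flow already set via bond 3)
b1 stroke→J2  (only one effort-in slot at J2)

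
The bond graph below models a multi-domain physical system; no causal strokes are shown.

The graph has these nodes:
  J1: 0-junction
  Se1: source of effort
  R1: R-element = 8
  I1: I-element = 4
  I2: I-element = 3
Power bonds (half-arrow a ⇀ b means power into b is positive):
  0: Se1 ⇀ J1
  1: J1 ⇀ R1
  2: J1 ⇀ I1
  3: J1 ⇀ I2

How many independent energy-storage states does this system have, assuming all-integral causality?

#0 stroke at J1  (Se1: effort source, stroke at far end)
#1 stroke at R1  (J1 effort already set via bond 0)
#2 stroke at I1  (J1: bond 0 brought effort, rest push out)
#3 stroke at I2  (0-jn J1 has e-setter on 0)

2  (I1, I2 all integral)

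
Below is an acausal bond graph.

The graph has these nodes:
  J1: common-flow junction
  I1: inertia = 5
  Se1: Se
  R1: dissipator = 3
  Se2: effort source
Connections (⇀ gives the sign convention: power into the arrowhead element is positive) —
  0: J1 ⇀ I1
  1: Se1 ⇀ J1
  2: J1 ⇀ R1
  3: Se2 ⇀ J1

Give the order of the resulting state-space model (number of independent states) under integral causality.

β1 |J1  (Se1 fixes effort; stroke away)
β3 |J1  (Se2: effort source, stroke at far end)
β0 |I1  (I1 outputs flow p/I1)
β2 |J1  (J1 flow already set via bond 0)

1  (I1 all integral)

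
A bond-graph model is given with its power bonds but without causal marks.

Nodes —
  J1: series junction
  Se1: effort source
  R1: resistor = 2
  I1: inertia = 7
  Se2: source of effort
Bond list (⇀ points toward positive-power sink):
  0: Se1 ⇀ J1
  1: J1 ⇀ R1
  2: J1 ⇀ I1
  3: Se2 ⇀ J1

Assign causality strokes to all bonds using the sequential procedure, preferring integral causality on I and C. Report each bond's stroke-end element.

b0 stroke at J1  (Se1 (Se) sets effort on bond)
b3 stroke at J1  (source Se2 imposes e)
b2 stroke at I1  (I1 integral (f out))
b1 stroke at J1  (common-f at J1 fixed by 2)

bond 0 →J1
bond 1 →J1
bond 2 →I1
bond 3 →J1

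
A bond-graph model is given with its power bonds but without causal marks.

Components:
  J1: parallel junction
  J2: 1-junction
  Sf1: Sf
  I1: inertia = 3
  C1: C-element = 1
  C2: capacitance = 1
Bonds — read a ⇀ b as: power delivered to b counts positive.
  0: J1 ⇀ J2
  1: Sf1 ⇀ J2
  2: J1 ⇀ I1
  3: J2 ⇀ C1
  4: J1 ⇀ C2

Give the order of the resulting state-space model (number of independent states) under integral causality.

3  (C1, C2, I1 all integral)

bond 1 |Sf1  (Sf1 (Sf) sets flow on bond)
bond 0 |J2  (J2 flow already set via bond 1)
bond 3 |J2  (1-jn J2 has f-setter on 1)
bond 2 |I1  (I1 integral (f out))
bond 4 |J1  (only one effort-in slot at J1)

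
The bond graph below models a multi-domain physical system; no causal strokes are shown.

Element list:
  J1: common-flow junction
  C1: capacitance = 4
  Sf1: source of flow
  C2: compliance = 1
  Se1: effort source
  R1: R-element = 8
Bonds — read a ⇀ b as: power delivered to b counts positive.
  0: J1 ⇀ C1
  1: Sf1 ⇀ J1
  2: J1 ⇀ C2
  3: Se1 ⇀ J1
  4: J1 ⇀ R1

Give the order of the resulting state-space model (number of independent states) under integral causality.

2  (C1, C2 all integral)

bond 1 stroke at Sf1  (Sf1 fixes flow; stroke at Sf1)
bond 3 stroke at J1  (source Se1 imposes e)
bond 0 stroke at J1  (J1 flow already set via bond 1)
bond 2 stroke at J1  (common-f at J1 fixed by 1)
bond 4 stroke at J1  (common-f at J1 fixed by 1)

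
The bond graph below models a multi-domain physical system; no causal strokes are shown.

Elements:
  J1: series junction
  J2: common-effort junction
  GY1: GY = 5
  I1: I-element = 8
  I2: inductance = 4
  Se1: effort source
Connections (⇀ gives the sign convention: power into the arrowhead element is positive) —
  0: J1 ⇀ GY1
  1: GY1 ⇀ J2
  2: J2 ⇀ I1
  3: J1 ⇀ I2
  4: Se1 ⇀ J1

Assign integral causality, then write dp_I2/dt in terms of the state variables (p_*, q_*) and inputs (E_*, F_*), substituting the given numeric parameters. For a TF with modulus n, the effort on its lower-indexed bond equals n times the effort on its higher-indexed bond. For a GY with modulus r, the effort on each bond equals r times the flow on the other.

dp_I2/dt = E_Se1 - 5*p_I1/8

β4 stroke at J1  (Se1 fixes effort; stroke away)
β2 stroke at I1  (prefer integral on I1)
β1 stroke at J2  (only one effort-in slot at J2)
β0 stroke at J1  (GY GY1: same side as bond 1)
β3 stroke at I2  (closing 1-jn rule on J1)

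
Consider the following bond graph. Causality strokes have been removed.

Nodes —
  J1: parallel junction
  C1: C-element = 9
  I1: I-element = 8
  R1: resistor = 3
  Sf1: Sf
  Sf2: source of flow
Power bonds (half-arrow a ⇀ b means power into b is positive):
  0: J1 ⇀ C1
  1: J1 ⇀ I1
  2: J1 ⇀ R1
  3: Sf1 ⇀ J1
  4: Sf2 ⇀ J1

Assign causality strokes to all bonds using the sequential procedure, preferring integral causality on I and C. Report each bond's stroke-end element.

β0 stroke→J1
β1 stroke→I1
β2 stroke→R1
β3 stroke→Sf1
β4 stroke→Sf2

b3 →Sf1  (Sf1 fixes flow; stroke at Sf1)
b4 →Sf2  (Sf2 (Sf) sets flow on bond)
b0 →J1  (prefer integral on C1)
b1 →I1  (J1 effort already set via bond 0)
b2 →R1  (common-e at J1 fixed by 0)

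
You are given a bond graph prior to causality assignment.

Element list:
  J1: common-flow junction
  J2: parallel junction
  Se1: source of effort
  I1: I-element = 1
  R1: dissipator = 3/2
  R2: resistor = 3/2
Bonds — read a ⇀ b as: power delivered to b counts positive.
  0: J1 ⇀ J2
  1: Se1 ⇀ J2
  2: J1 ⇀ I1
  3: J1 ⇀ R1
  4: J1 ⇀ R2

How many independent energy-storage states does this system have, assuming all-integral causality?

#1 stroke→J2  (Se1: effort source, stroke at far end)
#0 stroke→J1  (J2 effort already set via bond 1)
#2 stroke→I1  (I1: I, integral causality)
#3 stroke→J1  (1-jn J1 has f-setter on 2)
#4 stroke→J1  (1-jn J1 has f-setter on 2)

1  (I1 all integral)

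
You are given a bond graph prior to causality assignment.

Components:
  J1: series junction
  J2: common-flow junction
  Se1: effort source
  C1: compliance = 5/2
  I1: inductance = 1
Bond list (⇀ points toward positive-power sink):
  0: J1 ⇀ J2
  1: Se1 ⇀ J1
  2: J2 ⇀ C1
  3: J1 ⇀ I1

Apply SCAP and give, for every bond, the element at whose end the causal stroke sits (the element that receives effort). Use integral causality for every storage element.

b0 stroke at J1
b1 stroke at J1
b2 stroke at J2
b3 stroke at I1

β1 stroke at J1  (Se1 (Se) sets effort on bond)
β2 stroke at J2  (C1 outputs effort q/C1)
β0 stroke at J1  (only one flow-in slot at J2)
β3 stroke at I1  (J1: last free bond brings flow in)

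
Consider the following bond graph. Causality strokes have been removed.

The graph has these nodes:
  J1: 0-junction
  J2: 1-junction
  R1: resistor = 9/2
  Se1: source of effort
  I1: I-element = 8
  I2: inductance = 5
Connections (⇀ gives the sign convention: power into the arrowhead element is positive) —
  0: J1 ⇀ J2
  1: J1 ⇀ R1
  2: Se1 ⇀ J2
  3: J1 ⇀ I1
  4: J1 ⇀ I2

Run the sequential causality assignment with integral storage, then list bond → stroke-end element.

#0 stroke at J1
#1 stroke at R1
#2 stroke at J2
#3 stroke at I1
#4 stroke at I2

bond 2 |J2  (Se1: effort source, stroke at far end)
bond 0 |J1  (only one flow-in slot at J2)
bond 1 |R1  (0-jn J1 has e-setter on 0)
bond 3 |I1  (J1 effort already set via bond 0)
bond 4 |I2  (0-jn J1 has e-setter on 0)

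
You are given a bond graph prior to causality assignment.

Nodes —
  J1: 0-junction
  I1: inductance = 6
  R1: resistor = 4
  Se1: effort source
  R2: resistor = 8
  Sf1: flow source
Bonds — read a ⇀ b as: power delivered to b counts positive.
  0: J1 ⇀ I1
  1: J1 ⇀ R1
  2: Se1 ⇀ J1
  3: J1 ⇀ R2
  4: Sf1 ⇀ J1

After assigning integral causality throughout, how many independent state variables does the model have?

β2 |J1  (Se1: effort source, stroke at far end)
β4 |Sf1  (source Sf1 imposes f)
β0 |I1  (J1: bond 2 brought effort, rest push out)
β1 |R1  (0-jn J1 has e-setter on 2)
β3 |R2  (J1: bond 2 brought effort, rest push out)

1  (I1 all integral)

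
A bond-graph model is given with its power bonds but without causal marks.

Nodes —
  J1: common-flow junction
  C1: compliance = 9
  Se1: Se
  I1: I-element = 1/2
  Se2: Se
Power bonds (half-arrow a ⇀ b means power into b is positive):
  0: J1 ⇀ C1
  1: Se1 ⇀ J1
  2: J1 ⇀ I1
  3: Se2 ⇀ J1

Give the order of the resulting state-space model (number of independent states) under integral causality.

2  (C1, I1 all integral)

bond 1 |J1  (Se1: effort source, stroke at far end)
bond 3 |J1  (Se2 (Se) sets effort on bond)
bond 0 |J1  (C1 outputs effort q/C1)
bond 2 |I1  (J1 needs exactly one f-in)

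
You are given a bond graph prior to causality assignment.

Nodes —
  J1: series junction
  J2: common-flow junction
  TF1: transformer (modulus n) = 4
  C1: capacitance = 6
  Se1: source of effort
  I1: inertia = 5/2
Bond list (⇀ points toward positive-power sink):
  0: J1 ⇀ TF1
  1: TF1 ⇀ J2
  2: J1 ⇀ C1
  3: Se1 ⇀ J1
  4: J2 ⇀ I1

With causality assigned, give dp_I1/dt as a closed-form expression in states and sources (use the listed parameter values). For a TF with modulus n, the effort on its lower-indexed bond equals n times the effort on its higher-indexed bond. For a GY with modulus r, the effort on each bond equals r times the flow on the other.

dp_I1/dt = E_Se1/4 - q_C1/24

#3 →J1  (Se1 (Se) sets effort on bond)
#2 →J1  (C1 outputs effort q/C1)
#0 →TF1  (J1 needs exactly one f-in)
#1 →J2  (TF1 one-in-one-out from 0)
#4 →I1  (J2: last free bond brings flow in)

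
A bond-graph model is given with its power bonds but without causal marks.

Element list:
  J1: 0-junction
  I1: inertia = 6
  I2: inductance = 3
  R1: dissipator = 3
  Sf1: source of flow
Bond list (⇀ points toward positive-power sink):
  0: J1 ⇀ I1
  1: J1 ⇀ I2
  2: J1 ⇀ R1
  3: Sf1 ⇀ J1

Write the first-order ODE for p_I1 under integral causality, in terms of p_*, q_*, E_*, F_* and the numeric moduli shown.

#3 stroke→Sf1  (Sf1 fixes flow; stroke at Sf1)
#0 stroke→I1  (I1 integral (f out))
#1 stroke→I2  (I2 integral (f out))
#2 stroke→J1  (only one effort-in slot at J1)

dp_I1/dt = 3*F_Sf1 - p_I1/2 - p_I2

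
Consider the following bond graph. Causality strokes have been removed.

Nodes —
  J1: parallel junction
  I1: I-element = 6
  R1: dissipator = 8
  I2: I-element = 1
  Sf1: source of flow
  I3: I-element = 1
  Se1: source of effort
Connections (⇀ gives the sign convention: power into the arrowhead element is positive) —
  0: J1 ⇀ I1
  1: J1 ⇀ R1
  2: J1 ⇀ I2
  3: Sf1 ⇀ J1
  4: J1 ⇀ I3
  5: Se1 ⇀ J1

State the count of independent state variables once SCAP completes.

bond 3 →Sf1  (Sf1 (Sf) sets flow on bond)
bond 5 →J1  (source Se1 imposes e)
bond 0 →I1  (J1 effort already set via bond 5)
bond 1 →R1  (0-jn J1 has e-setter on 5)
bond 2 →I2  (J1: bond 5 brought effort, rest push out)
bond 4 →I3  (J1: bond 5 brought effort, rest push out)

3  (I1, I2, I3 all integral)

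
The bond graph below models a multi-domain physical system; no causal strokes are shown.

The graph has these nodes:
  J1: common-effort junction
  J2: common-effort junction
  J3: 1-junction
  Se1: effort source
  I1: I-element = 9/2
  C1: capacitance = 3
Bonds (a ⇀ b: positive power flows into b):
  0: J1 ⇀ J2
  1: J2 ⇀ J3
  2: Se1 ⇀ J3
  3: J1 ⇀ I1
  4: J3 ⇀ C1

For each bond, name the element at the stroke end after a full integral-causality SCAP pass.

β2 stroke→J3  (Se1 fixes effort; stroke away)
β3 stroke→I1  (I1: I, integral causality)
β0 stroke→J1  (only one effort-in slot at J1)
β1 stroke→J2  (only one effort-in slot at J2)
β4 stroke→J3  (J3 flow already set via bond 1)

bond 0 →J1
bond 1 →J2
bond 2 →J3
bond 3 →I1
bond 4 →J3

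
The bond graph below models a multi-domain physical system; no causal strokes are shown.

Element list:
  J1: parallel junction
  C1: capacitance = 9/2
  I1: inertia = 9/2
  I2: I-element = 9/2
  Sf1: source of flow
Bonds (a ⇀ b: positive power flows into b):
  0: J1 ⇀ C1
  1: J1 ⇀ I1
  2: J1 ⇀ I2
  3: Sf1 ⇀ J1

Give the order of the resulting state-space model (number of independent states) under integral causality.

bond 3 stroke→Sf1  (Sf1 fixes flow; stroke at Sf1)
bond 0 stroke→J1  (C1 integral (e out))
bond 1 stroke→I1  (common-e at J1 fixed by 0)
bond 2 stroke→I2  (J1: bond 0 brought effort, rest push out)

3  (C1, I1, I2 all integral)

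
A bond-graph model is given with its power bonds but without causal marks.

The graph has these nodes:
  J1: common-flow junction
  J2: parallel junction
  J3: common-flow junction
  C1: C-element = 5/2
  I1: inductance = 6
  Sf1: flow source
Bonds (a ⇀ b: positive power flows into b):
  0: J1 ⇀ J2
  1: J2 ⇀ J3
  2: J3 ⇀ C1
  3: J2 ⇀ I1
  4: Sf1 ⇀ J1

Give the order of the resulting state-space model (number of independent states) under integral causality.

2  (C1, I1 all integral)

b4 |Sf1  (Sf1: flow source, stroke at near end)
b0 |J1  (J1: bond 4 brought flow, rest push out)
b2 |J3  (C1: C, integral causality)
b1 |J2  (closing 1-jn rule on J3)
b3 |I1  (J2: bond 1 brought effort, rest push out)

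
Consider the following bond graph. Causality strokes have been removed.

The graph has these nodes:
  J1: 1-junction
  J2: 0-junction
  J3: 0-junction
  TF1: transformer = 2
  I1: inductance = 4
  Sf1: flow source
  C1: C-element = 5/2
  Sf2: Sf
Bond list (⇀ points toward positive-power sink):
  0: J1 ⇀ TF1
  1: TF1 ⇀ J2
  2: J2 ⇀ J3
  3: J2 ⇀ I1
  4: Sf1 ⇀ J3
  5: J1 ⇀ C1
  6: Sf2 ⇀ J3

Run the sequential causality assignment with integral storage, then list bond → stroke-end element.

bond 0 |TF1
bond 1 |J2
bond 2 |J3
bond 3 |I1
bond 4 |Sf1
bond 5 |J1
bond 6 |Sf2

β4 stroke→Sf1  (Sf1 (Sf) sets flow on bond)
β6 stroke→Sf2  (Sf2 (Sf) sets flow on bond)
β2 stroke→J3  (J3 needs exactly one e-in)
β3 stroke→I1  (I1: I, integral causality)
β1 stroke→J2  (only one effort-in slot at J2)
β0 stroke→TF1  (TF TF1: opposite of bond 1)
β5 stroke→J1  (J1 flow already set via bond 0)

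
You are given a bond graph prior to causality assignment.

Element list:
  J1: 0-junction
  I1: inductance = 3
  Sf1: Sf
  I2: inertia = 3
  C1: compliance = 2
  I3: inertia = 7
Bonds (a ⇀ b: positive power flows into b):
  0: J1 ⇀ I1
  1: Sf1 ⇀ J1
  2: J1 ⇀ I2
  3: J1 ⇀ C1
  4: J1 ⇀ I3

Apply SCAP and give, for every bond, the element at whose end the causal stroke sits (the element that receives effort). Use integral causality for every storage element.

#0 stroke→I1
#1 stroke→Sf1
#2 stroke→I2
#3 stroke→J1
#4 stroke→I3

#1 stroke at Sf1  (Sf1 (Sf) sets flow on bond)
#0 stroke at I1  (prefer integral on I1)
#2 stroke at I2  (I2 integral (f out))
#3 stroke at J1  (C1 integral (e out))
#4 stroke at I3  (0-jn J1 has e-setter on 3)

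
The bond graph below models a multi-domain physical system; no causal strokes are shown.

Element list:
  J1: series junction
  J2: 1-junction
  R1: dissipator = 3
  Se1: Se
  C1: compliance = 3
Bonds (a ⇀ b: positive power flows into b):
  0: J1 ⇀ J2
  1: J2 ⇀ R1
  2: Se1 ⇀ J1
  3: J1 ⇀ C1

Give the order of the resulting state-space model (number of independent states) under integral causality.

1  (C1 all integral)

bond 2 stroke at J1  (Se1 fixes effort; stroke away)
bond 3 stroke at J1  (prefer integral on C1)
bond 0 stroke at J2  (J1 needs exactly one f-in)
bond 1 stroke at R1  (J2: last free bond brings flow in)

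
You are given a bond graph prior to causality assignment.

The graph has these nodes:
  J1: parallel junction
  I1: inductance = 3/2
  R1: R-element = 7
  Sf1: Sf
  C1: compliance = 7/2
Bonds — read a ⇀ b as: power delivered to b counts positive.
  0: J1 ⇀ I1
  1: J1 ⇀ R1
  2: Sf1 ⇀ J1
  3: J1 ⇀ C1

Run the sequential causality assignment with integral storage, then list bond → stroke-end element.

β2 stroke→Sf1  (Sf1 (Sf) sets flow on bond)
β0 stroke→I1  (prefer integral on I1)
β3 stroke→J1  (C1 outputs effort q/C1)
β1 stroke→R1  (common-e at J1 fixed by 3)

b0 →I1
b1 →R1
b2 →Sf1
b3 →J1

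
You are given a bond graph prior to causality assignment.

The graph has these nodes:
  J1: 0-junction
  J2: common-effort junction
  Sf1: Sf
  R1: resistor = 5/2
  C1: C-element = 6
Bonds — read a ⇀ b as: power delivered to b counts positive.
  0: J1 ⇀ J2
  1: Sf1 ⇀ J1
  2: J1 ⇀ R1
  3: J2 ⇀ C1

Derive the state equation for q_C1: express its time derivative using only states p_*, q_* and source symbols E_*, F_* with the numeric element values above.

dq_C1/dt = F_Sf1 - q_C1/15

β1 →Sf1  (Sf1: flow source, stroke at near end)
β3 →J2  (C1 integral (e out))
β0 →J1  (J2 effort already set via bond 3)
β2 →R1  (0-jn J1 has e-setter on 0)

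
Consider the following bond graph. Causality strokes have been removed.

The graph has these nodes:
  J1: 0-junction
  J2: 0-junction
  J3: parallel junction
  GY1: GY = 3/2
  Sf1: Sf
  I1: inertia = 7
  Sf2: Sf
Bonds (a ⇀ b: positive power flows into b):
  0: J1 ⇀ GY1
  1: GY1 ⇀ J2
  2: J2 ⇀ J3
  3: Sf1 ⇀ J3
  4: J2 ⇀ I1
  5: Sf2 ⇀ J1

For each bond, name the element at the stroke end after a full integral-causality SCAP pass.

bond 3 |Sf1  (Sf1: flow source, stroke at near end)
bond 5 |Sf2  (source Sf2 imposes f)
bond 0 |J1  (closing 0-jn rule on J1)
bond 2 |J3  (closing 0-jn rule on J3)
bond 1 |J2  (GY1 both-in/both-out from 0)
bond 4 |I1  (J2 effort already set via bond 1)

bond 0 →J1
bond 1 →J2
bond 2 →J3
bond 3 →Sf1
bond 4 →I1
bond 5 →Sf2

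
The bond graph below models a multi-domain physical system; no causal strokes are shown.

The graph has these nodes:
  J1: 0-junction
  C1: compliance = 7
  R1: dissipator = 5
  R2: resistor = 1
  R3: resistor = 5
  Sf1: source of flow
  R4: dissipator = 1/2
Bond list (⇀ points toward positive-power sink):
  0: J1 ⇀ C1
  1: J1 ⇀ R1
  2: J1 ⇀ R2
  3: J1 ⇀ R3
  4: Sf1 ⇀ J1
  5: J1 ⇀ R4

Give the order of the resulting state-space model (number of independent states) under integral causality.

1  (C1 all integral)

bond 4 stroke at Sf1  (Sf1: flow source, stroke at near end)
bond 0 stroke at J1  (C1 integral (e out))
bond 1 stroke at R1  (common-e at J1 fixed by 0)
bond 2 stroke at R2  (0-jn J1 has e-setter on 0)
bond 3 stroke at R3  (J1 effort already set via bond 0)
bond 5 stroke at R4  (0-jn J1 has e-setter on 0)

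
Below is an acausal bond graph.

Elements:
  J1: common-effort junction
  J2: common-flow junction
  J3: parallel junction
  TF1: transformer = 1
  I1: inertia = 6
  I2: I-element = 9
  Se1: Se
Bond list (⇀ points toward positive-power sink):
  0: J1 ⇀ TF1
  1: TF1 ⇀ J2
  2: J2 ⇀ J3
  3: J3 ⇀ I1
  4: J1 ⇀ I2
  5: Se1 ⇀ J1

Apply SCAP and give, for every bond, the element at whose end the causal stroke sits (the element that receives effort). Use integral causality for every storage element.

β0 stroke→TF1
β1 stroke→J2
β2 stroke→J3
β3 stroke→I1
β4 stroke→I2
β5 stroke→J1

β5 stroke at J1  (Se1 (Se) sets effort on bond)
β0 stroke at TF1  (J1 effort already set via bond 5)
β4 stroke at I2  (0-jn J1 has e-setter on 5)
β1 stroke at J2  (TF1 one-in-one-out from 0)
β2 stroke at J3  (closing 1-jn rule on J2)
β3 stroke at I1  (0-jn J3 has e-setter on 2)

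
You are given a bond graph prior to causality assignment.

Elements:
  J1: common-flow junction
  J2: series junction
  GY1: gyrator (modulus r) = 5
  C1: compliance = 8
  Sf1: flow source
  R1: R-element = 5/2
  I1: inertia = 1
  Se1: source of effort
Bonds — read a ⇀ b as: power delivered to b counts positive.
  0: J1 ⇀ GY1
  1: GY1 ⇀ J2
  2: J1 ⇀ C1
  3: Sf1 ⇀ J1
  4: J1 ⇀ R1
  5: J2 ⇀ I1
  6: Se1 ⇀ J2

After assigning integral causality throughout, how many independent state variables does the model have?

#3 |Sf1  (Sf1 fixes flow; stroke at Sf1)
#6 |J2  (Se1 (Se) sets effort on bond)
#0 |J1  (J1: bond 3 brought flow, rest push out)
#2 |J1  (1-jn J1 has f-setter on 3)
#4 |J1  (common-f at J1 fixed by 3)
#1 |J2  (GY GY1: same side as bond 0)
#5 |I1  (only one flow-in slot at J2)

2  (C1, I1 all integral)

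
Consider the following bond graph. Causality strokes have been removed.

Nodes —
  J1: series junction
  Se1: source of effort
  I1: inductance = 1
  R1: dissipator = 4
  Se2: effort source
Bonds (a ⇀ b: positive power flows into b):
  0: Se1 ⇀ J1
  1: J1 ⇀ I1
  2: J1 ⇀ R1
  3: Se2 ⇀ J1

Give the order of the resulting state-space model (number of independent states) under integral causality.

1  (I1 all integral)

b0 |J1  (Se1 fixes effort; stroke away)
b3 |J1  (Se2 fixes effort; stroke away)
b1 |I1  (I1 integral (f out))
b2 |J1  (1-jn J1 has f-setter on 1)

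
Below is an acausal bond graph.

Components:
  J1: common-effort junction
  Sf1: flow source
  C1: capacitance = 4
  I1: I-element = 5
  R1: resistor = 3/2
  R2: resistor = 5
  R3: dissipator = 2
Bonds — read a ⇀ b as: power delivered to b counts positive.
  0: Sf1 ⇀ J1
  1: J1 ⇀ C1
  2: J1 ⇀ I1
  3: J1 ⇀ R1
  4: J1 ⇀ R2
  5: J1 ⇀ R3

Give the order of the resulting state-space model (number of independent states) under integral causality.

b0 stroke at Sf1  (Sf1: flow source, stroke at near end)
b1 stroke at J1  (C1 integral (e out))
b2 stroke at I1  (J1: bond 1 brought effort, rest push out)
b3 stroke at R1  (J1: bond 1 brought effort, rest push out)
b4 stroke at R2  (common-e at J1 fixed by 1)
b5 stroke at R3  (common-e at J1 fixed by 1)

2  (C1, I1 all integral)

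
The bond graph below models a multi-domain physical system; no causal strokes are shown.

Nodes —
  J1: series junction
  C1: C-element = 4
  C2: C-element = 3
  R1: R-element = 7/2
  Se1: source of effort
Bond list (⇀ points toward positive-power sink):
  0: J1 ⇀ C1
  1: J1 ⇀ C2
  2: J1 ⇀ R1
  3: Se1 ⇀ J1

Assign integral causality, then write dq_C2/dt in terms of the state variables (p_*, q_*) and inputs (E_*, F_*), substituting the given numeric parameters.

dq_C2/dt = 2*E_Se1/7 - q_C1/14 - 2*q_C2/21

b3 |J1  (Se1: effort source, stroke at far end)
b0 |J1  (C1 outputs effort q/C1)
b1 |J1  (prefer integral on C2)
b2 |R1  (J1 needs exactly one f-in)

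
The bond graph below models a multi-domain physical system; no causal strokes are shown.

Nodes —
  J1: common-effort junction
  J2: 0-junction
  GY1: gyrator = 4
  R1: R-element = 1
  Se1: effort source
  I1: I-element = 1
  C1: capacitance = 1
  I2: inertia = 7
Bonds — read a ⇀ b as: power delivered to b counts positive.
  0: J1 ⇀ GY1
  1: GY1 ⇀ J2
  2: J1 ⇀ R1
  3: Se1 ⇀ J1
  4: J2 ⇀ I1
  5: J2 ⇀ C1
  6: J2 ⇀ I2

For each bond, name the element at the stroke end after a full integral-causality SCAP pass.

#0 →GY1
#1 →GY1
#2 →R1
#3 →J1
#4 →I1
#5 →J2
#6 →I2

b3 →J1  (Se1 (Se) sets effort on bond)
b0 →GY1  (0-jn J1 has e-setter on 3)
b2 →R1  (J1 effort already set via bond 3)
b1 →GY1  (through GY1, causality inverts; strokes same side of GY1)
b4 →I1  (I1 outputs flow p/I1)
b5 →J2  (C1 integral (e out))
b6 →I2  (J2: bond 5 brought effort, rest push out)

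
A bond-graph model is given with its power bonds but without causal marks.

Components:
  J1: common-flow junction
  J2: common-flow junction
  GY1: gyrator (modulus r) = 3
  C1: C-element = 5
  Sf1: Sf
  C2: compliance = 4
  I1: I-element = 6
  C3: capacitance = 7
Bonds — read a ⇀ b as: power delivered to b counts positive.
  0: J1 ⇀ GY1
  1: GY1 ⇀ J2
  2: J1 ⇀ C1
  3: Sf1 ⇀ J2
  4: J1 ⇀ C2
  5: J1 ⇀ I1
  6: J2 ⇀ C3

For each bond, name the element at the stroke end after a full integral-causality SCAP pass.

b3 →Sf1  (source Sf1 imposes f)
b1 →J2  (J2 flow already set via bond 3)
b6 →J2  (common-f at J2 fixed by 3)
b0 →J1  (GY1: gyrator matches bond 1)
b2 →J1  (prefer integral on C1)
b4 →J1  (C2: C, integral causality)
b5 →I1  (only one flow-in slot at J1)

bond 0 →J1
bond 1 →J2
bond 2 →J1
bond 3 →Sf1
bond 4 →J1
bond 5 →I1
bond 6 →J2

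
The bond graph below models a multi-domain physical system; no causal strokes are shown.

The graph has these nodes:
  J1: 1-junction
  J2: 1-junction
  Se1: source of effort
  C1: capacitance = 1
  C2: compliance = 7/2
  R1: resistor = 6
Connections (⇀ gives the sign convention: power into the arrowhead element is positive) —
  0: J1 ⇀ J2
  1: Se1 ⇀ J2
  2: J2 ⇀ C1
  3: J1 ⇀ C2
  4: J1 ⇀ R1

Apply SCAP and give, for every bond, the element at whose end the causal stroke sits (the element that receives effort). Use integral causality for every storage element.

#1 |J2  (source Se1 imposes e)
#2 |J2  (C1 integral (e out))
#0 |J1  (only one flow-in slot at J2)
#3 |J1  (C2 integral (e out))
#4 |R1  (only one flow-in slot at J1)

β0 stroke at J1
β1 stroke at J2
β2 stroke at J2
β3 stroke at J1
β4 stroke at R1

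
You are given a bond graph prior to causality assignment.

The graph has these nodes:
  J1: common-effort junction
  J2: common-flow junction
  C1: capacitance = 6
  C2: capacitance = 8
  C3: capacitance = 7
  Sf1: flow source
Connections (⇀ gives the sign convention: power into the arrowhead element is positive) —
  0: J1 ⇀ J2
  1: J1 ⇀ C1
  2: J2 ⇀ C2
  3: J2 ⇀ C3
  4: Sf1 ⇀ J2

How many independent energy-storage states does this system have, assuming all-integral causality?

3  (C1, C2, C3 all integral)

bond 4 |Sf1  (Sf1 (Sf) sets flow on bond)
bond 0 |J2  (J2: bond 4 brought flow, rest push out)
bond 2 |J2  (common-f at J2 fixed by 4)
bond 3 |J2  (1-jn J2 has f-setter on 4)
bond 1 |J1  (only one effort-in slot at J1)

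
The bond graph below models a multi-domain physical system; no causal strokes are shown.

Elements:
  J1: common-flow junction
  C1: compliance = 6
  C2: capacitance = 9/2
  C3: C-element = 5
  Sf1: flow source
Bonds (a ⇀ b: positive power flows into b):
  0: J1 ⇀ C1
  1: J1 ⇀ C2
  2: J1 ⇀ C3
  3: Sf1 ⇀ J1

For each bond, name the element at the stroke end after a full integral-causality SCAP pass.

bond 3 |Sf1  (Sf1: flow source, stroke at near end)
bond 0 |J1  (J1 flow already set via bond 3)
bond 1 |J1  (J1: bond 3 brought flow, rest push out)
bond 2 |J1  (common-f at J1 fixed by 3)

β0 stroke→J1
β1 stroke→J1
β2 stroke→J1
β3 stroke→Sf1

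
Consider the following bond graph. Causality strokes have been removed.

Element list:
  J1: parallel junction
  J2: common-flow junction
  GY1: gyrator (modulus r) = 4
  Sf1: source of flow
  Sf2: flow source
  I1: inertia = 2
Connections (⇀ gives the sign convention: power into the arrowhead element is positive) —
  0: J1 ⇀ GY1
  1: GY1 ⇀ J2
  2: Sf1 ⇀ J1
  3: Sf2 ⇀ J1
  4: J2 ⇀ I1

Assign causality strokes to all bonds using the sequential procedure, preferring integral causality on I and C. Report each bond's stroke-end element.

#0 stroke→J1
#1 stroke→J2
#2 stroke→Sf1
#3 stroke→Sf2
#4 stroke→I1

β2 |Sf1  (Sf1: flow source, stroke at near end)
β3 |Sf2  (Sf2: flow source, stroke at near end)
β0 |J1  (J1 needs exactly one e-in)
β1 |J2  (GY1: gyrator matches bond 0)
β4 |I1  (only one flow-in slot at J2)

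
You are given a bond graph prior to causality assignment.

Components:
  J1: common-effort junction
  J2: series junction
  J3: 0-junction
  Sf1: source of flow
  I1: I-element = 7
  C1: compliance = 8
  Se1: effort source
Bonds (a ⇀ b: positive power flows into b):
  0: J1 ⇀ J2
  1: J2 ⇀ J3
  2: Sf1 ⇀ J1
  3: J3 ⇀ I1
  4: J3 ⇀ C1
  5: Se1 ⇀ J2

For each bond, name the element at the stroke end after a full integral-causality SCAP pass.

b0 |J1
b1 |J2
b2 |Sf1
b3 |I1
b4 |J3
b5 |J2

#2 stroke→Sf1  (Sf1: flow source, stroke at near end)
#5 stroke→J2  (Se1 (Se) sets effort on bond)
#0 stroke→J1  (closing 0-jn rule on J1)
#1 stroke→J2  (J2 flow already set via bond 0)
#3 stroke→I1  (I1 outputs flow p/I1)
#4 stroke→J3  (closing 0-jn rule on J3)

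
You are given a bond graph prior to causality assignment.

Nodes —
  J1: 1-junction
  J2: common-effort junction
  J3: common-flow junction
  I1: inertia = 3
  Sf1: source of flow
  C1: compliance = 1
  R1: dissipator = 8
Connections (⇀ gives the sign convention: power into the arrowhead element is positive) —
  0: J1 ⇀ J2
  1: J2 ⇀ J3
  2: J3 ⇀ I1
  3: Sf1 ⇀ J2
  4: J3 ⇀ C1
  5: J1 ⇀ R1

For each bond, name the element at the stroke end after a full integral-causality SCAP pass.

#0 stroke→J2
#1 stroke→J3
#2 stroke→I1
#3 stroke→Sf1
#4 stroke→J3
#5 stroke→J1

bond 3 stroke at Sf1  (Sf1 (Sf) sets flow on bond)
bond 2 stroke at I1  (I1 outputs flow p/I1)
bond 1 stroke at J3  (J3 flow already set via bond 2)
bond 4 stroke at J3  (J3 flow already set via bond 2)
bond 0 stroke at J2  (J2 needs exactly one e-in)
bond 5 stroke at J1  (1-jn J1 has f-setter on 0)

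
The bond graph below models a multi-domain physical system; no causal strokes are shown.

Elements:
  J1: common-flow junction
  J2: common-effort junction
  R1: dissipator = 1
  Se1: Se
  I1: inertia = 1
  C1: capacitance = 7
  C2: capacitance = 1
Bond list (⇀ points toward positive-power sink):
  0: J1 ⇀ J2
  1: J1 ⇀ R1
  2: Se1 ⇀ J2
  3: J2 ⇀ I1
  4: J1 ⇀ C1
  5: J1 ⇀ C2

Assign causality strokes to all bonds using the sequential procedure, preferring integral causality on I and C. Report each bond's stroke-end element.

β2 →J2  (Se1 (Se) sets effort on bond)
β0 →J1  (0-jn J2 has e-setter on 2)
β3 →I1  (common-e at J2 fixed by 2)
β4 →J1  (prefer integral on C1)
β5 →J1  (C2 outputs effort q/C2)
β1 →R1  (closing 1-jn rule on J1)

bond 0 |J1
bond 1 |R1
bond 2 |J2
bond 3 |I1
bond 4 |J1
bond 5 |J1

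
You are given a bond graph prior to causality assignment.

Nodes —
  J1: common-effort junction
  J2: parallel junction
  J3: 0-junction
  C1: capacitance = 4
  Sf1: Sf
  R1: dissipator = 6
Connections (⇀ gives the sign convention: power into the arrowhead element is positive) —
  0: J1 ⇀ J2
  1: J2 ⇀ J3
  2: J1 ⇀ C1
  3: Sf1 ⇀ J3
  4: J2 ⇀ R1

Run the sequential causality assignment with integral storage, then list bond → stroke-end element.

bond 0 →J2
bond 1 →J3
bond 2 →J1
bond 3 →Sf1
bond 4 →R1

β3 stroke at Sf1  (Sf1 fixes flow; stroke at Sf1)
β1 stroke at J3  (only one effort-in slot at J3)
β2 stroke at J1  (C1: C, integral causality)
β0 stroke at J2  (J1: bond 2 brought effort, rest push out)
β4 stroke at R1  (common-e at J2 fixed by 0)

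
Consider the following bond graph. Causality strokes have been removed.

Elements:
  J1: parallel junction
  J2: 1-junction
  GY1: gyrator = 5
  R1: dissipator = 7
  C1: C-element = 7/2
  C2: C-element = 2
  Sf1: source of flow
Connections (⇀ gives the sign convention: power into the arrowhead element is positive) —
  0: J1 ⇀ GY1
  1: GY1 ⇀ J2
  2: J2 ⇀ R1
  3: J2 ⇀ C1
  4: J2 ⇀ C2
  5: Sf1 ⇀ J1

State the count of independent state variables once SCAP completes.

b5 |Sf1  (Sf1: flow source, stroke at near end)
b0 |J1  (J1: last free bond brings effort in)
b1 |J2  (GY GY1: same side as bond 0)
b3 |J2  (C1 outputs effort q/C1)
b4 |J2  (C2 outputs effort q/C2)
b2 |R1  (closing 1-jn rule on J2)

2  (C1, C2 all integral)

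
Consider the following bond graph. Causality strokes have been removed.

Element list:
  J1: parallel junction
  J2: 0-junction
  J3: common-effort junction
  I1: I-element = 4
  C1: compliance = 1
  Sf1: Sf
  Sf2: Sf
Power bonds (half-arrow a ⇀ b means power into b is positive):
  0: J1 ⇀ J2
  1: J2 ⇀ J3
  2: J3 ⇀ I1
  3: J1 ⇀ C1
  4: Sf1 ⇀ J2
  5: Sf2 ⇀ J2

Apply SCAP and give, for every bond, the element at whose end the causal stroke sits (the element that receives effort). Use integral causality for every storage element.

bond 0 stroke at J2
bond 1 stroke at J3
bond 2 stroke at I1
bond 3 stroke at J1
bond 4 stroke at Sf1
bond 5 stroke at Sf2

bond 4 |Sf1  (Sf1 fixes flow; stroke at Sf1)
bond 5 |Sf2  (source Sf2 imposes f)
bond 2 |I1  (I1 outputs flow p/I1)
bond 1 |J3  (J3: last free bond brings effort in)
bond 0 |J2  (J2: last free bond brings effort in)
bond 3 |J1  (J1 needs exactly one e-in)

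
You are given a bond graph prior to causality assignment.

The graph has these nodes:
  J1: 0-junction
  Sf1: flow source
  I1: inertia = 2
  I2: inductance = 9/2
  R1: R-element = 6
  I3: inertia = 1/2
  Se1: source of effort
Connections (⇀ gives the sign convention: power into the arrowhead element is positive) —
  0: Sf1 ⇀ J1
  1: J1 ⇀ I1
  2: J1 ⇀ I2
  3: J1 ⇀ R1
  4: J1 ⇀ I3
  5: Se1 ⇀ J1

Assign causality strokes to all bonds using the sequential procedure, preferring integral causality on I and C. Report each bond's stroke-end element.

b0 stroke→Sf1  (Sf1 (Sf) sets flow on bond)
b5 stroke→J1  (Se1: effort source, stroke at far end)
b1 stroke→I1  (common-e at J1 fixed by 5)
b2 stroke→I2  (0-jn J1 has e-setter on 5)
b3 stroke→R1  (J1 effort already set via bond 5)
b4 stroke→I3  (0-jn J1 has e-setter on 5)

#0 stroke→Sf1
#1 stroke→I1
#2 stroke→I2
#3 stroke→R1
#4 stroke→I3
#5 stroke→J1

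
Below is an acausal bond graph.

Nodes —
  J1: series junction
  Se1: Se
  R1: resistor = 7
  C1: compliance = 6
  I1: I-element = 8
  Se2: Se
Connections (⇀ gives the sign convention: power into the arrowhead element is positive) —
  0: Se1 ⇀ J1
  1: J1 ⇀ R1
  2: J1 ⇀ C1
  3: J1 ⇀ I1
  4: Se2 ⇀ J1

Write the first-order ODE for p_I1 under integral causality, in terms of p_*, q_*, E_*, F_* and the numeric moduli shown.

dp_I1/dt = E_Se1 + E_Se2 - 7*p_I1/8 - q_C1/6

β0 stroke at J1  (source Se1 imposes e)
β4 stroke at J1  (source Se2 imposes e)
β2 stroke at J1  (prefer integral on C1)
β3 stroke at I1  (I1 outputs flow p/I1)
β1 stroke at J1  (J1 flow already set via bond 3)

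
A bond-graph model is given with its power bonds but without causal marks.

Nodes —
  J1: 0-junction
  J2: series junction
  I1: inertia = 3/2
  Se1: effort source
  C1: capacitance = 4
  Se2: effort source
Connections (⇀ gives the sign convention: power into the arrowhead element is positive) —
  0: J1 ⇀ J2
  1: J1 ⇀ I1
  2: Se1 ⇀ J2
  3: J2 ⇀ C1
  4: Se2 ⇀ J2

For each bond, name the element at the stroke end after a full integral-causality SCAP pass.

β0 stroke→J1
β1 stroke→I1
β2 stroke→J2
β3 stroke→J2
β4 stroke→J2

#2 →J2  (Se1 (Se) sets effort on bond)
#4 →J2  (Se2 (Se) sets effort on bond)
#1 →I1  (I1 integral (f out))
#0 →J1  (J1 needs exactly one e-in)
#3 →J2  (J2: bond 0 brought flow, rest push out)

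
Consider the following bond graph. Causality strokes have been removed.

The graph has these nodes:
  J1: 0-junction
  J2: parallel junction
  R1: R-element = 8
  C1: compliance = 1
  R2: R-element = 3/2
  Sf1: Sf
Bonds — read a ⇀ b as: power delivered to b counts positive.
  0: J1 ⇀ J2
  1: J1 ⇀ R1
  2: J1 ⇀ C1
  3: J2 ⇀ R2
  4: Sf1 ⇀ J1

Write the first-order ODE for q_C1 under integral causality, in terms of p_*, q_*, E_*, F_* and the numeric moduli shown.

#4 stroke→Sf1  (Sf1 fixes flow; stroke at Sf1)
#2 stroke→J1  (prefer integral on C1)
#0 stroke→J2  (0-jn J1 has e-setter on 2)
#1 stroke→R1  (0-jn J1 has e-setter on 2)
#3 stroke→R2  (0-jn J2 has e-setter on 0)

dq_C1/dt = F_Sf1 - 19*q_C1/24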